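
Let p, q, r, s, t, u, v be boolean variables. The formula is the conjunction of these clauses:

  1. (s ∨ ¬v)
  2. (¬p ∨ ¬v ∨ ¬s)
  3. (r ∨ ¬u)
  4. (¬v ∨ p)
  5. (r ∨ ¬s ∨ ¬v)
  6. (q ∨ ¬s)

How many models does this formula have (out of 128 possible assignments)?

Case analysis on s and v:
  s=T, v=T: a clause becomes empty — 0.
  s=T, v=F: p, t free; 3 ways for (q,r,u) × 2^2 = 12.
  s=F, v=T: a clause becomes empty — 0.
  s=F, v=F: p, q, t free; 3 ways for (r,u) × 2^3 = 24.
Total: 0 + 12 + 0 + 24 = 36.

36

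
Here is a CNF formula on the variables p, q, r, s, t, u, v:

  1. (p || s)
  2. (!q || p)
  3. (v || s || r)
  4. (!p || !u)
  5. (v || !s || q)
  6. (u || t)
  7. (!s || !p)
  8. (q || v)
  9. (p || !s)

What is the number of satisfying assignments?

Satisfying assignments:
  p=T q=F r=F s=F t=T u=F v=T
  p=T q=F r=T s=F t=T u=F v=T
  p=T q=T r=F s=F t=T u=F v=T
  p=T q=T r=T s=F t=T u=F v=F
  p=T q=T r=T s=F t=T u=F v=T
That's 5 in total.

5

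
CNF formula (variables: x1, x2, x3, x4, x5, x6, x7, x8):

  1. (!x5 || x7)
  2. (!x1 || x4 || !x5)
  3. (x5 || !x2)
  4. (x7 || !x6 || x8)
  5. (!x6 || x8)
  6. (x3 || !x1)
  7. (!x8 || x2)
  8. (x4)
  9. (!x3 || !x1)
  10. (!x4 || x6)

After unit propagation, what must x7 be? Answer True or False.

Unit clause (x4) sets x4 = True.
From (!x4 || x6) and x4 = True: x6 = True.
(x8 || !x6): since x6 = True, the clause reduces to (x8). x8 = True.
From (x2 || !x8) and x8 = True: x2 = True.
(x5 || !x2) with x2 = True leaves only x5, so x5 = True.
From (!x5 || x7) and x5 = True: x7 = True.

True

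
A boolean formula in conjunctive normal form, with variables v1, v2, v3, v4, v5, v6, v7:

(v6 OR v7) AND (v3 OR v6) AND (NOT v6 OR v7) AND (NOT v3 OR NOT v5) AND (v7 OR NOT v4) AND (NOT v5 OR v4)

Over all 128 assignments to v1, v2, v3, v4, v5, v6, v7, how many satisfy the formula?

Split on v6, then v7.
  v6=1, v7=1: v1, v2 free; 5 ways for (v3,v4,v5) × 2^2 = 20.
  v6=1, v7=0: a clause becomes empty — 0.
  v6=0, v7=1: forces v3=1; v5=0; v1, v2, v4 free → 2^3 = 8.
  v6=0, v7=0: a clause becomes empty — 0.
Total: 20 + 0 + 8 + 0 = 28.

28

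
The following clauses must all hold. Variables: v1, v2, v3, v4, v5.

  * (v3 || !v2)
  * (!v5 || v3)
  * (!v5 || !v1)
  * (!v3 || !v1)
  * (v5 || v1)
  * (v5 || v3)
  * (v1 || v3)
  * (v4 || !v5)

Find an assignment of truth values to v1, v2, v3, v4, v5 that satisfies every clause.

v1 = F, v2 = F, v3 = T, v4 = T, v5 = T

Check each clause:
  1. (v3 || !v2) — v3 is true.
  2. (v3 || !v5) — v3 is true.
  3. (!v1 || !v5) — !v1 is true.
  4. (!v3 || !v1) — !v1 is true.
  5. (v1 || v5) — v5 is true.
  6. (v5 || v3) — v3 is true.
  7. (v1 || v3) — v3 is true.
  8. (!v5 || v4) — v4 is true.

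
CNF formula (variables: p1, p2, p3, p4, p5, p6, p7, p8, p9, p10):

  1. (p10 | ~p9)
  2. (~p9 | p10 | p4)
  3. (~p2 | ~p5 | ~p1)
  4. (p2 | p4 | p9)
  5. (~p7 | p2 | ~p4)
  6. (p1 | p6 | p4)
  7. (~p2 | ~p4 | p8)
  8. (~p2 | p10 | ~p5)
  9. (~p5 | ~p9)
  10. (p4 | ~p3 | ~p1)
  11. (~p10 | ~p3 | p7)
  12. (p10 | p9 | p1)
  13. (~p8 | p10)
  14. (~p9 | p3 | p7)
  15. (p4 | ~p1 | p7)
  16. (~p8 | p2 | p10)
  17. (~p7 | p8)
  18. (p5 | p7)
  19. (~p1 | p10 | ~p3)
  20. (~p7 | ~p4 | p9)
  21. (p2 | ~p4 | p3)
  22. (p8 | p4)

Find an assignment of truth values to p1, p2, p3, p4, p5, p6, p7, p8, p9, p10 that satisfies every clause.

p1 = True, p2 = True, p3 = False, p4 = False, p5 = False, p6 = True, p7 = True, p8 = True, p9 = True, p10 = True

Check each clause:
  1. (~p9 | p10) — p10 is true.
  2. (p10 | ~p9 | p4) — p10 is true.
  3. (~p1 | ~p2 | ~p5) — ~p5 is true.
  4. (p2 | p4 | p9) — p9 is true.
  5. (~p7 | p2 | ~p4) — p2 is true.
  6. (p6 | p1 | p4) — p1 is true.
  7. (p8 | ~p4 | ~p2) — p8 is true.
  8. (~p5 | p10 | ~p2) — p10 is true.
  9. (~p9 | ~p5) — ~p5 is true.
  10. (~p3 | p4 | ~p1) — ~p3 is true.
  11. (~p10 | ~p3 | p7) — ~p3 is true.
  12. (p9 | p10 | p1) — p9 is true.
  13. (p10 | ~p8) — p10 is true.
  14. (p7 | p3 | ~p9) — p7 is true.
  15. (p4 | p7 | ~p1) — p7 is true.
  16. (p10 | p2 | ~p8) — p2 is true.
  17. (p8 | ~p7) — p8 is true.
  18. (p7 | p5) — p7 is true.
  19. (p10 | ~p1 | ~p3) — p10 is true.
  20. (p9 | ~p7 | ~p4) — p9 is true.
  21. (~p4 | p2 | p3) — p2 is true.
  22. (p4 | p8) — p8 is true.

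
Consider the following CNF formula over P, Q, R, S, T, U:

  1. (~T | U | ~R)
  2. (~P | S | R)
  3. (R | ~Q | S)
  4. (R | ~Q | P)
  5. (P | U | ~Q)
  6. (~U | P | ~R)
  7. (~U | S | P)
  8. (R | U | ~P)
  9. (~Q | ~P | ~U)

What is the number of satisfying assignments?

18

Case analysis on P and R:
  P=1, R=1: S free; 4 ways for (Q,T,U) × 2^1 = 8.
  P=1, R=0: remaining (Q,S,T,U) ∈ {(0,1,0,1); (0,1,1,1)} — 2.
  P=0, R=1: remaining (Q,S,T,U) ∈ {(0,0,0,0); (0,1,0,0)} — 2.
  P=0, R=0: T free; 3 ways for (Q,S,U) × 2^1 = 6.
Total: 8 + 2 + 2 + 6 = 18.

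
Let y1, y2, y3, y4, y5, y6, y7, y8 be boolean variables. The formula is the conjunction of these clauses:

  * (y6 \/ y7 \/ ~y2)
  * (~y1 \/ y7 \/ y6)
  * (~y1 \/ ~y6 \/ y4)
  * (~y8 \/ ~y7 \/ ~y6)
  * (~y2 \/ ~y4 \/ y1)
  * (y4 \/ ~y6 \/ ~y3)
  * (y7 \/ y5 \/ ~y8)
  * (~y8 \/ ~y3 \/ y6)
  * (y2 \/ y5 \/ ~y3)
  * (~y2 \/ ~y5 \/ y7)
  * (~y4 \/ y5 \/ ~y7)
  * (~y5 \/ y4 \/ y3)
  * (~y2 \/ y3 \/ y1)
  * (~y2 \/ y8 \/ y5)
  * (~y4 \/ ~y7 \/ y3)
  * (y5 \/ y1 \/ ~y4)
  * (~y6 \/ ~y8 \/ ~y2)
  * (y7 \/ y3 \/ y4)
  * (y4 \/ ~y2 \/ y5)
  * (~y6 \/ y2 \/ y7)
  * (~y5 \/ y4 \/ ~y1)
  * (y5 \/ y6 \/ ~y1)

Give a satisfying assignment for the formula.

y1=0  y2=0  y3=0  y4=1  y5=1  y6=0  y7=0  y8=0

Check each clause:
  1. (~y2 \/ y7 \/ y6) — ~y2 is true.
  2. (y7 \/ y6 \/ ~y1) — ~y1 is true.
  3. (~y6 \/ ~y1 \/ y4) — ~y6 is true.
  4. (~y6 \/ ~y8 \/ ~y7) — ~y8 is true.
  5. (y1 \/ ~y2 \/ ~y4) — ~y2 is true.
  6. (~y3 \/ ~y6 \/ y4) — ~y6 is true.
  7. (y7 \/ ~y8 \/ y5) — ~y8 is true.
  8. (y6 \/ ~y3 \/ ~y8) — ~y8 is true.
  9. (y5 \/ ~y3 \/ y2) — ~y3 is true.
  10. (~y2 \/ y7 \/ ~y5) — ~y2 is true.
  11. (~y7 \/ ~y4 \/ y5) — ~y7 is true.
  12. (y3 \/ ~y5 \/ y4) — y4 is true.
  13. (y3 \/ ~y2 \/ y1) — ~y2 is true.
  14. (y5 \/ y8 \/ ~y2) — y5 is true.
  15. (~y7 \/ ~y4 \/ y3) — ~y7 is true.
  16. (y5 \/ y1 \/ ~y4) — y5 is true.
  17. (~y2 \/ ~y6 \/ ~y8) — ~y8 is true.
  18. (y4 \/ y3 \/ y7) — y4 is true.
  19. (y5 \/ ~y2 \/ y4) — y4 is true.
  20. (~y6 \/ y2 \/ y7) — ~y6 is true.
  21. (~y1 \/ ~y5 \/ y4) — y4 is true.
  22. (~y1 \/ y6 \/ y5) — y5 is true.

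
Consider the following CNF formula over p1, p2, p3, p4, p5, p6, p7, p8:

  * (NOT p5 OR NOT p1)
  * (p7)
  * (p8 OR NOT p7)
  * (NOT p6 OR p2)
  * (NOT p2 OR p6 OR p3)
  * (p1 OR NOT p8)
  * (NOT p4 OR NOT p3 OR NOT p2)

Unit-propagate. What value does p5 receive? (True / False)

(p7) is a unit clause: p7 = True.
From (p8 OR NOT p7) and p7 = True: p8 = True.
(p1 OR NOT p8) with p8 = True leaves only p1, so p1 = True.
In (NOT p5 OR NOT p1), NOT p1 is now false; NOT p5 must hold, so p5 = False.

False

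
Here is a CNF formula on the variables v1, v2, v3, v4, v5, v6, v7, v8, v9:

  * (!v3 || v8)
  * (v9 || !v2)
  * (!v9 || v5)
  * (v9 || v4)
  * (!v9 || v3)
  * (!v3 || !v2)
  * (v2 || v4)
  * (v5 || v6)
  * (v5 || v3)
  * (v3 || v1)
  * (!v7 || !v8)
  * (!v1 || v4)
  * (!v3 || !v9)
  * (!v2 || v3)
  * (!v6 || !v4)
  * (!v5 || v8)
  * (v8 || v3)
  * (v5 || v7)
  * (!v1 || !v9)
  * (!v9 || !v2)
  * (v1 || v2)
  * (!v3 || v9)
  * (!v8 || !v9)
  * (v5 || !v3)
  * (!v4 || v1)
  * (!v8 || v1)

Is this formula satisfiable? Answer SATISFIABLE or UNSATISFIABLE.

Branch on v1: take v1 = True.
  then v4 is forced to True.
  then v6 is forced to False.
  then v5 is forced to True.
  then v8 is forced to True.
  then v7 is forced to False.
  then v9 is forced to False.
  then v2 is forced to False.
  then v3 is forced to False.
So v1=T, v2=F, v3=F, v4=T, v5=T, v6=F, v7=F, v8=T, v9=F is a satisfying assignment.

SATISFIABLE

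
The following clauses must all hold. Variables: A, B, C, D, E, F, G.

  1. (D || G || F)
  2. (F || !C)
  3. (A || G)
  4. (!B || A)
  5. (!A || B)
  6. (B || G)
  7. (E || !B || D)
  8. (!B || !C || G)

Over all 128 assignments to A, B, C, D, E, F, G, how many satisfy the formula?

Split on B, then G.
  B=1, G=1: 9 of the 32 assignments to (A,C,D,E,F) work.
  B=1, G=0: 5 of the 32 assignments to (A,C,D,E,F) work.
  B=0, G=1: D, E free; 3 ways for (A,C,F) × 2^2 = 12.
  B=0, G=0: a clause becomes empty — 0.
Total: 9 + 5 + 12 + 0 = 26.

26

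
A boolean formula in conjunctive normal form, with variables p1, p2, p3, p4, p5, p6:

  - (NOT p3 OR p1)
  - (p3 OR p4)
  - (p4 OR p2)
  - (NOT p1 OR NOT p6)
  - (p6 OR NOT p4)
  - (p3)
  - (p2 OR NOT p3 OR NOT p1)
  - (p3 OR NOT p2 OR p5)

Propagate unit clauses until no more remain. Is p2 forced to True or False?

True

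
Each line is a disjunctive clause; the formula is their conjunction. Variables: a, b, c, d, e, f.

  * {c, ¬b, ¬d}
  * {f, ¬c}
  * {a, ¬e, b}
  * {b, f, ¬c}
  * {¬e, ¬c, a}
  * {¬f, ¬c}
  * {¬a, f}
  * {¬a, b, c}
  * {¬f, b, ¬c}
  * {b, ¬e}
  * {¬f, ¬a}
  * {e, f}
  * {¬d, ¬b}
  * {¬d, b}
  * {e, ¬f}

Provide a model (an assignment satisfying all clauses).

a = 0, b = 1, c = 0, d = 0, e = 1, f = 0

Check each clause:
  1. {c, ¬d, ¬b} — ¬d is true.
  2. {¬c, f} — ¬c is true.
  3. {¬e, a, b} — b is true.
  4. {b, f, ¬c} — b is true.
  5. {a, ¬c, ¬e} — ¬c is true.
  6. {¬f, ¬c} — ¬f is true.
  7. {¬a, f} — ¬a is true.
  8. {c, b, ¬a} — b is true.
  9. {¬c, b, ¬f} — ¬f is true.
  10. {b, ¬e} — b is true.
  11. {¬f, ¬a} — ¬f is true.
  12. {f, e} — e is true.
  13. {¬b, ¬d} — ¬d is true.
  14. {¬d, b} — b is true.
  15. {e, ¬f} — ¬f is true.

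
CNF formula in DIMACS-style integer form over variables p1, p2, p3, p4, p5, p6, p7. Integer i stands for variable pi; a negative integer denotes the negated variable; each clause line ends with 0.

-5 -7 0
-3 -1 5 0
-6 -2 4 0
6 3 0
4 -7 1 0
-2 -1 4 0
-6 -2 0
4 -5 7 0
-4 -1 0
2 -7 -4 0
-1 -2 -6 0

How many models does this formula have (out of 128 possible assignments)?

Split on p4, then p1.
  p4=1, p1=1: a clause becomes empty — 0.
  p4=1, p1=0: 9 of the 32 assignments to (p2,p3,p5,p6,p7) work.
  p4=0, p1=1: remaining (p2,p3,p5,p6,p7) ∈ {(0,0,0,1,0); (0,0,0,1,1)} — 2.
  p4=0, p1=0: remaining (p2,p3,p5,p6,p7) ∈ {(0,0,0,1,0); (0,1,0,0,0); (0,1,0,1,0); (1,1,0,0,0)} — 4.
Total: 0 + 9 + 2 + 4 = 15.

15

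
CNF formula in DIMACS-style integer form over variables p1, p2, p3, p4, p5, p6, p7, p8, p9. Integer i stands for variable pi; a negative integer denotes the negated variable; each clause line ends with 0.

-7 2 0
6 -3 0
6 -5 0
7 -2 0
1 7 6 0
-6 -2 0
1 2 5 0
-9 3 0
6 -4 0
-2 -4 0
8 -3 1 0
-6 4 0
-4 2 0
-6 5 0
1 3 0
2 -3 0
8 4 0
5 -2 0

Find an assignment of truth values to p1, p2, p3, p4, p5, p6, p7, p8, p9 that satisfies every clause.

p1=1, p2=0, p3=0, p4=0, p5=0, p6=0, p7=0, p8=1, p9=0

Check each clause:
  1. {¬p7, p2} — ¬p7 is true.
  2. {p6, ¬p3} — ¬p3 is true.
  3. {p6, ¬p5} — ¬p5 is true.
  4. {¬p2, p7} — ¬p2 is true.
  5. {p7, p1, p6} — p1 is true.
  6. {¬p6, ¬p2} — ¬p6 is true.
  7. {p5, p1, p2} — p1 is true.
  8. {p3, ¬p9} — ¬p9 is true.
  9. {p6, ¬p4} — ¬p4 is true.
  10. {¬p4, ¬p2} — ¬p4 is true.
  11. {¬p3, p1, p8} — p8 is true.
  12. {p4, ¬p6} — ¬p6 is true.
  13. {p2, ¬p4} — ¬p4 is true.
  14. {p5, ¬p6} — ¬p6 is true.
  15. {p3, p1} — p1 is true.
  16. {¬p3, p2} — ¬p3 is true.
  17. {p4, p8} — p8 is true.
  18. {¬p2, p5} — ¬p2 is true.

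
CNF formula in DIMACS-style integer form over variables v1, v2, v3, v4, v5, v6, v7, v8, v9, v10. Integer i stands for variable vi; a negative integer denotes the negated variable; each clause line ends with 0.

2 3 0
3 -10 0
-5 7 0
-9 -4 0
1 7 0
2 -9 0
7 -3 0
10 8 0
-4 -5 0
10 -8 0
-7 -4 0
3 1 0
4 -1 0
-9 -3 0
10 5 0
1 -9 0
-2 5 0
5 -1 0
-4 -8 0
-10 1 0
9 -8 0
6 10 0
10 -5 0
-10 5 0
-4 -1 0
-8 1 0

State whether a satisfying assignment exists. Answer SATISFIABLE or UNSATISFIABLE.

v1 = True:
  propagation gives v4=True; an empty clause results — contradiction.
v1 = False:
  propagation gives v7=True, v4=False, v3=True, v9=False; an empty clause results — contradiction.
Every branch closes, so no satisfying assignment exists.

UNSATISFIABLE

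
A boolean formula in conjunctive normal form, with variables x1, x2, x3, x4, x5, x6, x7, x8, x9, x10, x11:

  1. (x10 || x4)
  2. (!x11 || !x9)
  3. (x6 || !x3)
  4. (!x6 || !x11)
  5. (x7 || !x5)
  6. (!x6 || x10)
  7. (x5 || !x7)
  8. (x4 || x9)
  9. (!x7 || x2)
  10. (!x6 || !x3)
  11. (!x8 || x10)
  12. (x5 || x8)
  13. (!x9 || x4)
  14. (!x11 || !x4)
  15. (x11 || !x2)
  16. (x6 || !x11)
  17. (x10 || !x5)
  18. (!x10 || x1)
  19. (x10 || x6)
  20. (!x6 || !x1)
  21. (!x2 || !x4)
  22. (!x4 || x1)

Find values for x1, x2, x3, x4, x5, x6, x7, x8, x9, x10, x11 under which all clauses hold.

x1 = True, x2 = False, x3 = False, x4 = True, x5 = False, x6 = False, x7 = False, x8 = True, x9 = False, x10 = True, x11 = False

Check each clause:
  1. (x10 || x4) — x10 is true.
  2. (!x9 || !x11) — !x11 is true.
  3. (!x3 || x6) — !x3 is true.
  4. (!x11 || !x6) — !x6 is true.
  5. (!x5 || x7) — !x5 is true.
  6. (x10 || !x6) — x10 is true.
  7. (!x7 || x5) — !x7 is true.
  8. (x4 || x9) — x4 is true.
  9. (!x7 || x2) — !x7 is true.
  10. (!x6 || !x3) — !x6 is true.
  11. (x10 || !x8) — x10 is true.
  12. (x8 || x5) — x8 is true.
  13. (x4 || !x9) — x4 is true.
  14. (!x11 || !x4) — !x11 is true.
  15. (x11 || !x2) — !x2 is true.
  16. (!x11 || x6) — !x11 is true.
  17. (x10 || !x5) — x10 is true.
  18. (!x10 || x1) — x1 is true.
  19. (x10 || x6) — x10 is true.
  20. (!x1 || !x6) — !x6 is true.
  21. (!x4 || !x2) — !x2 is true.
  22. (!x4 || x1) — x1 is true.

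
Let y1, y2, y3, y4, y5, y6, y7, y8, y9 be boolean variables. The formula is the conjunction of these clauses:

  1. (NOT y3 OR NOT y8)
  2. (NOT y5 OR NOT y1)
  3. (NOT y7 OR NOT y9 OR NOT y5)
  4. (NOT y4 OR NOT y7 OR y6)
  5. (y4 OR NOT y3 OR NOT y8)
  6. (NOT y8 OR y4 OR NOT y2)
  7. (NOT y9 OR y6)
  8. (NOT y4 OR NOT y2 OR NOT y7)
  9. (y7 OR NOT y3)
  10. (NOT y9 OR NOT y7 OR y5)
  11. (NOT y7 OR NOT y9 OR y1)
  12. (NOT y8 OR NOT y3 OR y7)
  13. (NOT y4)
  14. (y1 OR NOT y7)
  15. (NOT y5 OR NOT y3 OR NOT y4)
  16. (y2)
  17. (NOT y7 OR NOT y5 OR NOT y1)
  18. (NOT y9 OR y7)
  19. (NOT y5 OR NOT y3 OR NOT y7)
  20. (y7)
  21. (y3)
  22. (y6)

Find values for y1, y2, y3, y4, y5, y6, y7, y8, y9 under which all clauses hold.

Unit propagation: (NOT y4) forces y4 = False.
(y2) is a unit clause, so y2 = True.
Unit propagation: (NOT y8) forces y8 = False.
(y7) is a unit clause, so y7 = True.
The clause (y1) is unit: y1 must be True.
The clause (NOT y5) is unit: y5 must be False.
(NOT y9) is a unit clause, so y9 = False.
Unit propagation: (y3) forces y3 = True.
Unit propagation: (y6) forces y6 = True.
Every clause has at least one true literal under this assignment.

y1=T, y2=T, y3=T, y4=F, y5=F, y6=T, y7=T, y8=F, y9=F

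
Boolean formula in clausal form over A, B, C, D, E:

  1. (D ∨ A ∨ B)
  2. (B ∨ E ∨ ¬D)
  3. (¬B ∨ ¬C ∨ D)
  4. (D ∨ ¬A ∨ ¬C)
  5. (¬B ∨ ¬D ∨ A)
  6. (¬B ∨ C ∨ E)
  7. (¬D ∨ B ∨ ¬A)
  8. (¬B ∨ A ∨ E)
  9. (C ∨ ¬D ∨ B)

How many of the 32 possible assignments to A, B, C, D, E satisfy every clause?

8

Split on B, then D.
  B=T, D=T: remaining (A,C,E) ∈ {(T,F,T); (T,T,F); (T,T,T)} — 3.
  B=T, D=F: remaining (A,C,E) ∈ {(F,F,T); (T,F,T)} — 2.
  B=F, D=T: remaining (A,C,E) ∈ {(F,T,T)} — 1.
  B=F, D=F: remaining (A,C,E) ∈ {(T,F,F); (T,F,T)} — 2.
Total: 3 + 2 + 1 + 2 = 8.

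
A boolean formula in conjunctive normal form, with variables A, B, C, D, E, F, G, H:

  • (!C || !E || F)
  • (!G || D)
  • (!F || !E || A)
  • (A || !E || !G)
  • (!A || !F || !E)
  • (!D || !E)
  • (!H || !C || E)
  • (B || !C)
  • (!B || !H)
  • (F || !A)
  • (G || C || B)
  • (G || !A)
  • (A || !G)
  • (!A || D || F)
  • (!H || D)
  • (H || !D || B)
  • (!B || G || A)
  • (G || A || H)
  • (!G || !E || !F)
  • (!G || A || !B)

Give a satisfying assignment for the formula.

A=T, B=T, C=T, D=T, E=F, F=T, G=T, H=F

Set A = True and propagate.
  then F is forced to True.
  then E is forced to False.
  then G is forced to True.
  then D is forced to True.
Branch on B: take B = True.
  then H is forced to False.
C is now unconstrained; take C = True.
Check each clause:
  1. (!C || F || !E) — !E is true.
  2. (D || !G) — D is true.
  3. (!F || !E || A) — A is true.
  4. (A || !E || !G) — !E is true.
  5. (!E || !F || !A) — !E is true.
  6. (!D || !E) — !E is true.
  7. (!C || !H || E) — !H is true.
  8. (!C || B) — B is true.
  9. (!B || !H) — !H is true.
  10. (F || !A) — F is true.
  11. (C || G || B) — B is true.
  12. (!A || G) — G is true.
  13. (!G || A) — A is true.
  14. (!A || D || F) — D is true.
  15. (D || !H) — !H is true.
  16. (H || !D || B) — B is true.
  17. (G || !B || A) — A is true.
  18. (A || G || H) — A is true.
  19. (!E || !G || !F) — !E is true.
  20. (A || !G || !B) — A is true.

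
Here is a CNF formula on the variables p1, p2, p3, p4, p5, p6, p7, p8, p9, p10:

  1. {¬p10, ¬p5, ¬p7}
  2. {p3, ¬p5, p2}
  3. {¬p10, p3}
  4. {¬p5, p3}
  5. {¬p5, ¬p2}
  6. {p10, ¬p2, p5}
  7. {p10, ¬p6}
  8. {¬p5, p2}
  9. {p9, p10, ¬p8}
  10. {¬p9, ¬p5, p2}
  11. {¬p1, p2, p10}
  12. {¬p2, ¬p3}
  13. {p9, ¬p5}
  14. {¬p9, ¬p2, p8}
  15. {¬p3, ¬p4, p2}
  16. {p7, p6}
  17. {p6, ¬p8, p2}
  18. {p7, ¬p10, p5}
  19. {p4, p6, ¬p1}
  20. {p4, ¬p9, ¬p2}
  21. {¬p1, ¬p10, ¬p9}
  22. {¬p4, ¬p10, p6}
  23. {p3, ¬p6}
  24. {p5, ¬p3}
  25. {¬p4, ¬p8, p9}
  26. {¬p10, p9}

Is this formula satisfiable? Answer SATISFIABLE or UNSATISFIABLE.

SATISFIABLE

p1 occurs only negated in the remaining clauses — set p1 = False.
Set p2 = False and propagate.
  then p5 is forced to False.
  then p3 is forced to False.
  then p10 is forced to False.
  then p6 is forced to False.
  then p7 is forced to True.
  then p8 is forced to False.
p4, p9 are now unconstrained; take p4 = False, p9 = False.
Every clause has at least one true literal under this assignment.
So p1=F, p2=F, p3=F, p4=F, p5=F, p6=F, p7=T, p8=F, p9=F, p10=F is a satisfying assignment.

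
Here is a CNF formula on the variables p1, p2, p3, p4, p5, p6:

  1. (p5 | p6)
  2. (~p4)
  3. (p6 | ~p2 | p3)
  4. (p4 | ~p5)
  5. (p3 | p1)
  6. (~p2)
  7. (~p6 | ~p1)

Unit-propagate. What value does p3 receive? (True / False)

True

Unit clause (~p4) sets p4 = False.
(p4 | ~p5): since p4 = False, the clause reduces to (~p5). p5 = False.
In (p5 | p6), p5 is now false; p6 must hold, so p6 = True.
(~p2) stands alone — p2 = False.
(~p1 | ~p6): since p6 = True, the clause reduces to (~p1). p1 = False.
From (p3 | p1) and p1 = False: p3 = True.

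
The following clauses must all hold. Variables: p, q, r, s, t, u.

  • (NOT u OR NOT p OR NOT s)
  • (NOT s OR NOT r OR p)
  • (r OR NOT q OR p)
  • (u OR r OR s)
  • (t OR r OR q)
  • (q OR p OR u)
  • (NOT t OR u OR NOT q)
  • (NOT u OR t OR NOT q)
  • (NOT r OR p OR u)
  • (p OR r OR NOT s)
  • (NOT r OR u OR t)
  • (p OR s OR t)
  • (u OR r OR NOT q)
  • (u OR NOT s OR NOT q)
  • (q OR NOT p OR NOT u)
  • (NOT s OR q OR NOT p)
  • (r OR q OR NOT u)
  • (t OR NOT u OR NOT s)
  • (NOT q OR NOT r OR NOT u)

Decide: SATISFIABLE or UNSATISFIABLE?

SATISFIABLE

Branch on p: take p = True.
Branch on q: take q = True.
Set r = False and propagate.
  then u is forced to True.
  then s is forced to False.
  then t is forced to True.
So p=True, q=True, r=False, s=False, t=True, u=True is a satisfying assignment.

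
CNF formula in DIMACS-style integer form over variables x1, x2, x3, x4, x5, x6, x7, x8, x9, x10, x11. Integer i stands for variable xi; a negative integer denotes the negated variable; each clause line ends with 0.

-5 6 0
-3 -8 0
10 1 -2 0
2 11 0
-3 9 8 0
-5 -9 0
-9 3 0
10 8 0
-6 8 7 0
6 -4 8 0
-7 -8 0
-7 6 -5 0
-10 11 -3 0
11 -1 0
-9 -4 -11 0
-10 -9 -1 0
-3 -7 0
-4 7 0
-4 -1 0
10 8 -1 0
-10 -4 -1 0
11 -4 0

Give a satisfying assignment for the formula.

Pure literal: x4 appears only negated; assign x4 = False.
Pure literal: x5 appears only negated; assign x5 = False.
Try x1 = True.
  then x11 is forced to True.
Set x3 = False and propagate.
  then x9 is forced to False.
For the remaining variables, x2 = True, x6 = True, x7 = True, x8 = False, x10 = True works.

x1=True, x2=True, x3=False, x4=False, x5=False, x6=True, x7=True, x8=False, x9=False, x10=True, x11=True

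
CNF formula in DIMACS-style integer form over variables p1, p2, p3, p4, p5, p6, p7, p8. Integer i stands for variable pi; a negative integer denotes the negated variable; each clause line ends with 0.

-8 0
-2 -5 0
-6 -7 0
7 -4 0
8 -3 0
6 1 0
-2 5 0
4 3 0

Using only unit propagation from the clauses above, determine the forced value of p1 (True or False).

True

(NOT p8) stands alone — p8 = False.
In (NOT p3 OR p8), p8 is now false; NOT p3 must hold, so p3 = False.
(p4 OR p3): since p3 = False, the clause reduces to (p4). p4 = True.
(NOT p4 OR p7): since p4 = True, the clause reduces to (p7). p7 = True.
In (NOT p6 OR NOT p7), NOT p7 is now false; NOT p6 must hold, so p6 = False.
In (p6 OR p1), p6 is now false; p1 must hold, so p1 = True.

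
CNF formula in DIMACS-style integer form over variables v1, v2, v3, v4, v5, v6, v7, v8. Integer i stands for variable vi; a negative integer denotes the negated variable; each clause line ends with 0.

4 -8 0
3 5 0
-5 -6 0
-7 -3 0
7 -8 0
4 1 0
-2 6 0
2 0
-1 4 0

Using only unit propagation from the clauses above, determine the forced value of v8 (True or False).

False

(v2) stands alone — v2 = True.
(v6 OR NOT v2): since v2 = True, the clause reduces to (v6). v6 = True.
(NOT v6 OR NOT v5) with v6 = True leaves only NOT v5, so v5 = False.
(v5 OR v3) with v5 = False leaves only v3, so v3 = True.
From (NOT v3 OR NOT v7) and v3 = True: v7 = False.
From (NOT v8 OR v7) and v7 = False: v8 = False.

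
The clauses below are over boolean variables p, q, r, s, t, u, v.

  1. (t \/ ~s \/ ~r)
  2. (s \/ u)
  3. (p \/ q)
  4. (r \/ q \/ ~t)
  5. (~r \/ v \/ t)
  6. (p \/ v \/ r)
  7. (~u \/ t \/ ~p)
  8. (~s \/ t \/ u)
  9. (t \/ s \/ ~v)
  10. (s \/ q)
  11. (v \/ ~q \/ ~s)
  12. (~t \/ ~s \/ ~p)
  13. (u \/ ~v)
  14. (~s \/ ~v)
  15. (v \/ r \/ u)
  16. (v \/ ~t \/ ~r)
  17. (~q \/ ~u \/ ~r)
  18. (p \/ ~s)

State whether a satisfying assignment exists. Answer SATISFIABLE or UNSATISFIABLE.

Try p = True.
The remaining clauses are satisfied by q = True, r = False, s = False, t = True, u = True, v = False.
So p = 1  q = 1  r = 0  s = 0  t = 1  u = 1  v = 0 is a satisfying assignment.

SATISFIABLE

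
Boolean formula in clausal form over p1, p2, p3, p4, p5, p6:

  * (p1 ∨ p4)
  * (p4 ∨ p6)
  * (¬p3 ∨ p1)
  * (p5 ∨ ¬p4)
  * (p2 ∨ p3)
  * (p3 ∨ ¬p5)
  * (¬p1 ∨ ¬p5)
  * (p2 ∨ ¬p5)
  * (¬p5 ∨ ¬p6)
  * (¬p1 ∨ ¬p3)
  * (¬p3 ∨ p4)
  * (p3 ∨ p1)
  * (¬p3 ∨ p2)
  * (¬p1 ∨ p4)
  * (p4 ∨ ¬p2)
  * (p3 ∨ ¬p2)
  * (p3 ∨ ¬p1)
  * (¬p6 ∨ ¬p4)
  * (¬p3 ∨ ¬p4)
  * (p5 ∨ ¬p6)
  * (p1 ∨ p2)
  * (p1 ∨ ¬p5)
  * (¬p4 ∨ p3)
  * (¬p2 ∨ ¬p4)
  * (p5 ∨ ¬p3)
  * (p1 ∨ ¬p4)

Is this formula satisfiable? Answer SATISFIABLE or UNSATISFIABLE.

UNSATISFIABLE

p3 = True:
  propagation gives p1=True; an empty clause results — contradiction.
p3 = False:
  propagation gives p2=True; an empty clause results — contradiction.
Every branch closes, so no satisfying assignment exists.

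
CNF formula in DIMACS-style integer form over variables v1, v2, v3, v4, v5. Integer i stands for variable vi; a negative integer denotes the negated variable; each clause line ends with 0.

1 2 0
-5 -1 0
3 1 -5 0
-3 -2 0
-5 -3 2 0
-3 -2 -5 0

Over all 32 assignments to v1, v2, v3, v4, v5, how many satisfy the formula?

Split on v2, then v3.
  v2=T, v3=T: a clause becomes empty — 0.
  v2=T, v3=F: remaining (v1,v4,v5) ∈ {(F,F,F); (F,T,F); (T,F,F); (T,T,F)} — 4.
  v2=F, v3=T: remaining (v1,v4,v5) ∈ {(T,F,F); (T,T,F)} — 2.
  v2=F, v3=F: remaining (v1,v4,v5) ∈ {(T,F,F); (T,T,F)} — 2.
Total: 0 + 4 + 2 + 2 = 8.

8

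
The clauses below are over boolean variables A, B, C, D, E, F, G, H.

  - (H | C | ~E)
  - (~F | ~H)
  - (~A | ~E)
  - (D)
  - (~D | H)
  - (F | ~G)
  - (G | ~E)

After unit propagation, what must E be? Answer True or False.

(D) is a unit clause: D = True.
In (~D | H), ~D is now false; H must hold, so H = True.
(~F | ~H): since H = True, the clause reduces to (~F). F = False.
In (F | ~G), F is now false; ~G must hold, so G = False.
(G | ~E) with G = False leaves only ~E, so E = False.

False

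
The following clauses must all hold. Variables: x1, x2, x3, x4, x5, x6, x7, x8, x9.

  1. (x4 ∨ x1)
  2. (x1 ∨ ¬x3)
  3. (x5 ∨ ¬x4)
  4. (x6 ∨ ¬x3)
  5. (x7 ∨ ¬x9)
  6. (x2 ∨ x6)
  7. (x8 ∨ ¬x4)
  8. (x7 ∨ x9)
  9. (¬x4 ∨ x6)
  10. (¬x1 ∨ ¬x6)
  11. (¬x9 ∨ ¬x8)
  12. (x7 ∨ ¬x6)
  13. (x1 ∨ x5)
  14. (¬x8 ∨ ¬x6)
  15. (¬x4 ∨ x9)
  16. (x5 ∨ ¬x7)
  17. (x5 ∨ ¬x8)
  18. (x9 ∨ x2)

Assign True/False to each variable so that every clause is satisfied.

x1=T, x2=T, x3=F, x4=F, x5=T, x6=F, x7=T, x8=T, x9=F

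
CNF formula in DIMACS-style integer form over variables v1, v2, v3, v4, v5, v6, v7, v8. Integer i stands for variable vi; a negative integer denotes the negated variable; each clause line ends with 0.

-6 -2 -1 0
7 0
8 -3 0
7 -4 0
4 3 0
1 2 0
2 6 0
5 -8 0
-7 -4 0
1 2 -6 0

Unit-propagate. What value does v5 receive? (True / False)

(v7) stands alone — v7 = True.
(NOT v7 OR NOT v4): since v7 = True, the clause reduces to (NOT v4). v4 = False.
In (v3 OR v4), v4 is now false; v3 must hold, so v3 = True.
(v8 OR NOT v3) with v3 = True leaves only v8, so v8 = True.
From (NOT v8 OR v5) and v8 = True: v5 = True.

True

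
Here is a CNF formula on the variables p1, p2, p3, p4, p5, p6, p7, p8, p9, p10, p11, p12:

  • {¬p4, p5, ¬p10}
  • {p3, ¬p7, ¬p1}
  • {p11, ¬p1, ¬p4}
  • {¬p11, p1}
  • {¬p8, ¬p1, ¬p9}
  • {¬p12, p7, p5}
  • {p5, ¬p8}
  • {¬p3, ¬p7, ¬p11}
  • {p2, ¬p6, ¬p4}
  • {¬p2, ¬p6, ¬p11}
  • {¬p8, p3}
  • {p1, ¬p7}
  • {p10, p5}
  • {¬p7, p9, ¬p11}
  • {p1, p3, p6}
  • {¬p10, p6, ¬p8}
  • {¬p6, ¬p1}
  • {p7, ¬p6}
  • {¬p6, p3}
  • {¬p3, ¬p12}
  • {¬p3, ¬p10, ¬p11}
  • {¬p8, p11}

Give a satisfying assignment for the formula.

p1 = True  p2 = False  p3 = False  p4 = True  p5 = True  p6 = False  p7 = False  p8 = False  p9 = False  p10 = False  p11 = True  p12 = False

Check each clause:
  1. {¬p4, ¬p10, p5} — p5 is true.
  2. {p3, ¬p1, ¬p7} — ¬p7 is true.
  3. {¬p4, ¬p1, p11} — p11 is true.
  4. {¬p11, p1} — p1 is true.
  5. {¬p1, ¬p8, ¬p9} — ¬p8 is true.
  6. {¬p12, p5, p7} — ¬p12 is true.
  7. {p5, ¬p8} — ¬p8 is true.
  8. {¬p11, ¬p7, ¬p3} — ¬p7 is true.
  9. {¬p4, p2, ¬p6} — ¬p6 is true.
  10. {¬p2, ¬p6, ¬p11} — ¬p6 is true.
  11. {p3, ¬p8} — ¬p8 is true.
  12. {p1, ¬p7} — ¬p7 is true.
  13. {p5, p10} — p5 is true.
  14. {p9, ¬p11, ¬p7} — ¬p7 is true.
  15. {p6, p1, p3} — p1 is true.
  16. {¬p10, ¬p8, p6} — ¬p8 is true.
  17. {¬p6, ¬p1} — ¬p6 is true.
  18. {¬p6, p7} — ¬p6 is true.
  19. {¬p6, p3} — ¬p6 is true.
  20. {¬p12, ¬p3} — ¬p12 is true.
  21. {¬p10, ¬p11, ¬p3} — ¬p3 is true.
  22. {¬p8, p11} — ¬p8 is true.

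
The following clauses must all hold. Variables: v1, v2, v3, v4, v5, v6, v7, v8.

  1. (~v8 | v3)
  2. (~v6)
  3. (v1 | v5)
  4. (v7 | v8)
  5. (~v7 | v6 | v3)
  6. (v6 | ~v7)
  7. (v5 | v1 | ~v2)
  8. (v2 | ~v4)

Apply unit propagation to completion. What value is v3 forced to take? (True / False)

Unit clause (~v6) sets v6 = False.
In (v6 | ~v7), v6 is now false; ~v7 must hold, so v7 = False.
(v8 | v7) with v7 = False leaves only v8, so v8 = True.
In (~v8 | v3), ~v8 is now false; v3 must hold, so v3 = True.

True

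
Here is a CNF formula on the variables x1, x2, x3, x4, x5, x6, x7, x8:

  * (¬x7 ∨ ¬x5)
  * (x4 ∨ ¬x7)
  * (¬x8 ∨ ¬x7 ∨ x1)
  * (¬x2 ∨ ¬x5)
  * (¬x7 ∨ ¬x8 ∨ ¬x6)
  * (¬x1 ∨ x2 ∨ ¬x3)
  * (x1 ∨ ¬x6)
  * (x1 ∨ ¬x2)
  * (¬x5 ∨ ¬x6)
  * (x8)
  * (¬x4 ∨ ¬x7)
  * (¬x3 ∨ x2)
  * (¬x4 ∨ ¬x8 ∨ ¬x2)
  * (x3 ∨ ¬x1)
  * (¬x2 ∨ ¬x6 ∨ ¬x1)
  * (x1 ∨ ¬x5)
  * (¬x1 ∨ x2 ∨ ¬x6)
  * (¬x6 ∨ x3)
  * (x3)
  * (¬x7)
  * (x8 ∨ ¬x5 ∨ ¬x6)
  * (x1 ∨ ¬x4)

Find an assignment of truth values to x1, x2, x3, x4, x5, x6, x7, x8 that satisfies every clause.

The clause (x8) is unit: x8 must be True.
Unit propagation: (x3) forces x3 = True.
(x2) is a unit clause, so x2 = True.
Unit propagation: (¬x5) forces x5 = False.
Unit propagation: (x1) forces x1 = True.
The clause (¬x4) is unit: x4 must be False.
(¬x7) is a unit clause, so x7 = False.
The clause (¬x6) is unit: x6 must be False.

x1=T  x2=T  x3=T  x4=F  x5=F  x6=F  x7=F  x8=T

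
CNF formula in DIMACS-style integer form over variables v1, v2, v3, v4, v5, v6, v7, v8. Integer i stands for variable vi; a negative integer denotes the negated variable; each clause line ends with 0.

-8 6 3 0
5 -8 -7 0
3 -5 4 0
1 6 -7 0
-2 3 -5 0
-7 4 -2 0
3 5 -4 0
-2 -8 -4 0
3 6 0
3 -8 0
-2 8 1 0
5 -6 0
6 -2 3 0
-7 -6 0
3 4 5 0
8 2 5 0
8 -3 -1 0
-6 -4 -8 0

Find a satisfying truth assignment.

v1=0, v2=0, v3=1, v4=1, v5=0, v6=0, v7=0, v8=1

Check each clause:
  1. {v3, v6, ¬v8} — v3 is true.
  2. {v5, ¬v7, ¬v8} — ¬v7 is true.
  3. {v4, v3, ¬v5} — v3 is true.
  4. {v6, v1, ¬v7} — ¬v7 is true.
  5. {¬v2, v3, ¬v5} — v3 is true.
  6. {v4, ¬v7, ¬v2} — ¬v7 is true.
  7. {v5, v3, ¬v4} — v3 is true.
  8. {¬v8, ¬v4, ¬v2} — ¬v2 is true.
  9. {v6, v3} — v3 is true.
  10. {¬v8, v3} — v3 is true.
  11. {v8, v1, ¬v2} — v8 is true.
  12. {¬v6, v5} — ¬v6 is true.
  13. {v6, ¬v2, v3} — v3 is true.
  14. {¬v7, ¬v6} — ¬v7 is true.
  15. {v5, v4, v3} — v3 is true.
  16. {v2, v8, v5} — v8 is true.
  17. {¬v1, v8, ¬v3} — v8 is true.
  18. {¬v6, ¬v8, ¬v4} — ¬v6 is true.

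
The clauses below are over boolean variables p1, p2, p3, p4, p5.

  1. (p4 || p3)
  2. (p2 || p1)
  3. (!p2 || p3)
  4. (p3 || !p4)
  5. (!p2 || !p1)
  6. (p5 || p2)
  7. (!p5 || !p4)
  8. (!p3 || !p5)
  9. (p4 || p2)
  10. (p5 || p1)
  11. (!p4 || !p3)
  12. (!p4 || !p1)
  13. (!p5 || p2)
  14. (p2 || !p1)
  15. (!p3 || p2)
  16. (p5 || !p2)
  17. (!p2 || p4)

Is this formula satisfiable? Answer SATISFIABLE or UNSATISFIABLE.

p2 = True:
  propagation gives p3=True, p1=False, p5=False; an empty clause results — contradiction.
p2 = False:
  propagation gives p1=True; an empty clause results — contradiction.
Every branch closes, so no satisfying assignment exists.

UNSATISFIABLE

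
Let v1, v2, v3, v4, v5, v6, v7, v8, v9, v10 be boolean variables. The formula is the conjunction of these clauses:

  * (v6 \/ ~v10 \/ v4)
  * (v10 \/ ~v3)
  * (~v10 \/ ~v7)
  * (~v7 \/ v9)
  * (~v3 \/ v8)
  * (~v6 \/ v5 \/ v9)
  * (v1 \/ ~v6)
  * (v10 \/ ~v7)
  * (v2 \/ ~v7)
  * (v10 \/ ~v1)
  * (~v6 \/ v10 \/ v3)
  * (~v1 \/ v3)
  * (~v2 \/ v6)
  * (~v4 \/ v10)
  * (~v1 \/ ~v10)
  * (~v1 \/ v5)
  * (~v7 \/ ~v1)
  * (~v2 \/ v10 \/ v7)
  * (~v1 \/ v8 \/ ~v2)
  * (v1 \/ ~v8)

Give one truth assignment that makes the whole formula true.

v1 = False  v2 = False  v3 = False  v4 = True  v5 = True  v6 = False  v7 = False  v8 = False  v9 = False  v10 = True

Check each clause:
  1. (v6 \/ ~v10 \/ v4) — v4 is true.
  2. (~v3 \/ v10) — v10 is true.
  3. (~v10 \/ ~v7) — ~v7 is true.
  4. (~v7 \/ v9) — ~v7 is true.
  5. (~v3 \/ v8) — ~v3 is true.
  6. (~v6 \/ v9 \/ v5) — ~v6 is true.
  7. (~v6 \/ v1) — ~v6 is true.
  8. (v10 \/ ~v7) — ~v7 is true.
  9. (~v7 \/ v2) — ~v7 is true.
  10. (v10 \/ ~v1) — v10 is true.
  11. (v3 \/ v10 \/ ~v6) — ~v6 is true.
  12. (v3 \/ ~v1) — ~v1 is true.
  13. (v6 \/ ~v2) — ~v2 is true.
  14. (v10 \/ ~v4) — v10 is true.
  15. (~v10 \/ ~v1) — ~v1 is true.
  16. (~v1 \/ v5) — v5 is true.
  17. (~v1 \/ ~v7) — ~v7 is true.
  18. (v10 \/ v7 \/ ~v2) — v10 is true.
  19. (~v2 \/ v8 \/ ~v1) — ~v1 is true.
  20. (~v8 \/ v1) — ~v8 is true.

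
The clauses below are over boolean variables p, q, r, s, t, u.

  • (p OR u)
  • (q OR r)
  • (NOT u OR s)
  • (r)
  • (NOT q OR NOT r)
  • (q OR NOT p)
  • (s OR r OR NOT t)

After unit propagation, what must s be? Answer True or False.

(r) stands alone — r = True.
(NOT q OR NOT r): since r = True, the clause reduces to (NOT q). q = False.
In (q OR NOT p), q is now false; NOT p must hold, so p = False.
(p OR u): since p = False, the clause reduces to (u). u = True.
In (NOT u OR s), NOT u is now false; s must hold, so s = True.

True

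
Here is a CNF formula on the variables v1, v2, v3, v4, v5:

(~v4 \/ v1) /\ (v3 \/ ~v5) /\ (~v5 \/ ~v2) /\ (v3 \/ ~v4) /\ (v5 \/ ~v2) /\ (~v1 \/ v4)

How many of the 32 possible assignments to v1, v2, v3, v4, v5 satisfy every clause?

5

Satisfying assignments:
  v1=0 v2=0 v3=0 v4=0 v5=0
  v1=0 v2=0 v3=1 v4=0 v5=0
  v1=0 v2=0 v3=1 v4=0 v5=1
  v1=1 v2=0 v3=1 v4=1 v5=0
  v1=1 v2=0 v3=1 v4=1 v5=1
Count: 5.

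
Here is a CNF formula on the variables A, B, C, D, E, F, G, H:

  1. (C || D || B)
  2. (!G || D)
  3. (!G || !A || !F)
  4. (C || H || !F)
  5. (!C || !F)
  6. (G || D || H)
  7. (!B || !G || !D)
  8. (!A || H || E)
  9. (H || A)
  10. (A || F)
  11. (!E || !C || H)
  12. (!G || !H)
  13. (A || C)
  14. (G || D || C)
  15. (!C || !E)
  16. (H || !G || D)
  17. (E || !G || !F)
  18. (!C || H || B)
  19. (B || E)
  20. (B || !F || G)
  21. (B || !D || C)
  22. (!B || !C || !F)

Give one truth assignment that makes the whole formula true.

A=True, B=True, C=False, D=True, E=True, F=False, G=False, H=True

Branch on A: take A = True.
Try B = True.
Set C = False and propagate.
For the remaining variables, D = True, E = True, F = False, G = False, H = True works.
Every clause has at least one true literal under this assignment.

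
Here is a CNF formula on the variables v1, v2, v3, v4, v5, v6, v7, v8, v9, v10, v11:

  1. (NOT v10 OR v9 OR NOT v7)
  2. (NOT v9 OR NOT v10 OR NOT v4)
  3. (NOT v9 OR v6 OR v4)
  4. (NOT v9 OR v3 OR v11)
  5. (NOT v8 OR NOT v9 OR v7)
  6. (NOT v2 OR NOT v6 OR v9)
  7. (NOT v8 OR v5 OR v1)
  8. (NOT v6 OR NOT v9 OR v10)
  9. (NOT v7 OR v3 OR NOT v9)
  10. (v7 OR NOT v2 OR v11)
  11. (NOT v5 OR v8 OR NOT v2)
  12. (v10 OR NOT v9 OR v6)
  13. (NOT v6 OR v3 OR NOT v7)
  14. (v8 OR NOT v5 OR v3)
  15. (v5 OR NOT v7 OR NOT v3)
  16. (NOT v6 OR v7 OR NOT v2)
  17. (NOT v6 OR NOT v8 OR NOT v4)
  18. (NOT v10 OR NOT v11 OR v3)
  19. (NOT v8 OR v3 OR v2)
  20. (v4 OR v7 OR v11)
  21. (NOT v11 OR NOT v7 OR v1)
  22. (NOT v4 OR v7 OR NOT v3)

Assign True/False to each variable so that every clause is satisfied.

v1=F, v2=T, v3=F, v4=F, v5=T, v6=F, v7=T, v8=T, v9=F, v10=F, v11=F

Set v1 = False and propagate.
For the remaining variables, v2 = True, v3 = False, v4 = False, v5 = True, v6 = False, v7 = True, v8 = True, v9 = False, v10 = False, v11 = False works.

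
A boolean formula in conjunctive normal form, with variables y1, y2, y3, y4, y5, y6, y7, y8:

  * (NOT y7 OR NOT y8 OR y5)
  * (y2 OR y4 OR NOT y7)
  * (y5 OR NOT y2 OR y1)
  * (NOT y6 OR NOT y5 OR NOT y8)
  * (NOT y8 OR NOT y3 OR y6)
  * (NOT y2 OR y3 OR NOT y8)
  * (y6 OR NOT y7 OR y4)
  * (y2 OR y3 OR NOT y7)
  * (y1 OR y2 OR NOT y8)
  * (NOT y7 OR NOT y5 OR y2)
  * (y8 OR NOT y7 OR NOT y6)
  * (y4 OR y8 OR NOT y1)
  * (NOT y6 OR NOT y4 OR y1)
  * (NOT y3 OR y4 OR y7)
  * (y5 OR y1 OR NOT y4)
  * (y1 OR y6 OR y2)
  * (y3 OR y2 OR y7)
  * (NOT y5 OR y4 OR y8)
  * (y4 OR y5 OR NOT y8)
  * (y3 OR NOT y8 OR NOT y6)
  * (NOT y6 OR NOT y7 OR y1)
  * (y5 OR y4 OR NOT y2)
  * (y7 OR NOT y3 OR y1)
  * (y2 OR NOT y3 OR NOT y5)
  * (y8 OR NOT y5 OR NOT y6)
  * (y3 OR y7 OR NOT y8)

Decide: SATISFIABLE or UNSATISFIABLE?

SATISFIABLE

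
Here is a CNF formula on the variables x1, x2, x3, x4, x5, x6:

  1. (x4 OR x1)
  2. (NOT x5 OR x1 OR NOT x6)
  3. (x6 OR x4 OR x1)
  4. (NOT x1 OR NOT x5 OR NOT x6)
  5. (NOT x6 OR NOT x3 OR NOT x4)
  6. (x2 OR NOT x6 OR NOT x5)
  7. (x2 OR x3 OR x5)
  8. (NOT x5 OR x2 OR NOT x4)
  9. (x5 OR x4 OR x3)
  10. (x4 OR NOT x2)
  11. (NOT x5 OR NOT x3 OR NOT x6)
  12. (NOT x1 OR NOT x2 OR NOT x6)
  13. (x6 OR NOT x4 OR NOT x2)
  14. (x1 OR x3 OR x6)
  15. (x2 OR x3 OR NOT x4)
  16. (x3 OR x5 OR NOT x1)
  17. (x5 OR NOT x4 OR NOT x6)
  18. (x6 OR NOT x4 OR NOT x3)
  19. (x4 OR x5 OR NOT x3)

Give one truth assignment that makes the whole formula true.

x1=T, x2=F, x3=T, x4=F, x5=T, x6=F

Check each clause:
  1. (x4 OR x1) — x1 is true.
  2. (NOT x5 OR x1 OR NOT x6) — x1 is true.
  3. (x1 OR x4 OR x6) — x1 is true.
  4. (NOT x5 OR NOT x1 OR NOT x6) — NOT x6 is true.
  5. (NOT x4 OR NOT x3 OR NOT x6) — NOT x6 is true.
  6. (NOT x6 OR x2 OR NOT x5) — NOT x6 is true.
  7. (x2 OR x3 OR x5) — x3 is true.
  8. (NOT x5 OR x2 OR NOT x4) — NOT x4 is true.
  9. (x4 OR x3 OR x5) — x3 is true.
  10. (NOT x2 OR x4) — NOT x2 is true.
  11. (NOT x5 OR NOT x3 OR NOT x6) — NOT x6 is true.
  12. (NOT x1 OR NOT x6 OR NOT x2) — NOT x6 is true.
  13. (NOT x2 OR x6 OR NOT x4) — NOT x4 is true.
  14. (x3 OR x1 OR x6) — x1 is true.
  15. (x2 OR NOT x4 OR x3) — x3 is true.
  16. (NOT x1 OR x3 OR x5) — x3 is true.
  17. (NOT x4 OR x5 OR NOT x6) — NOT x6 is true.
  18. (NOT x3 OR x6 OR NOT x4) — NOT x4 is true.
  19. (x4 OR NOT x3 OR x5) — x5 is true.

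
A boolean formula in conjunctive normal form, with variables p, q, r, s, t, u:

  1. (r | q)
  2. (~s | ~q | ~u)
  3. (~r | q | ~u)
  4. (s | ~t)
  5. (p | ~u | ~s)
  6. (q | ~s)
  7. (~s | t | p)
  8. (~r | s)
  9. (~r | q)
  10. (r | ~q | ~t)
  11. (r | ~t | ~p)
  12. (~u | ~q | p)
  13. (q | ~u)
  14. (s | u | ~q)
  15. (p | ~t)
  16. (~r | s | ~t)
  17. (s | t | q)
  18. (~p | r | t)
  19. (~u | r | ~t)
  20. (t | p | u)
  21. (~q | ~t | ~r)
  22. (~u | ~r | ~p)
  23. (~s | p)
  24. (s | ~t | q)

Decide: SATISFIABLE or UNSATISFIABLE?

Set p = True and propagate.
Branch on q: take q = True.
Set r = True and propagate.
  then s is forced to True.
  then u is forced to False.
  then t is forced to False.
Every clause has at least one true literal under this assignment.
So p=True, q=True, r=True, s=True, t=False, u=False is a satisfying assignment.

SATISFIABLE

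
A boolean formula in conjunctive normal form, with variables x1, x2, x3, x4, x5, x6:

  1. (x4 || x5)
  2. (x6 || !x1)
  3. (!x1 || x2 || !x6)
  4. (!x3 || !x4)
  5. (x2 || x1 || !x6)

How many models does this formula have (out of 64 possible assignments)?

16

Case analysis on x1 and x6:
  x1=1, x6=1: remaining (x2,x3,x4,x5) ∈ {(1,0,0,1); (1,0,1,0); (1,0,1,1); (1,1,0,1)} — 4.
  x1=1, x6=0: a clause becomes empty — 0.
  x1=0, x6=1: remaining (x2,x3,x4,x5) ∈ {(1,0,0,1); (1,0,1,0); (1,0,1,1); (1,1,0,1)} — 4.
  x1=0, x6=0: x2 free; 4 ways for (x3,x4,x5) × 2^1 = 8.
Total: 4 + 0 + 4 + 8 = 16.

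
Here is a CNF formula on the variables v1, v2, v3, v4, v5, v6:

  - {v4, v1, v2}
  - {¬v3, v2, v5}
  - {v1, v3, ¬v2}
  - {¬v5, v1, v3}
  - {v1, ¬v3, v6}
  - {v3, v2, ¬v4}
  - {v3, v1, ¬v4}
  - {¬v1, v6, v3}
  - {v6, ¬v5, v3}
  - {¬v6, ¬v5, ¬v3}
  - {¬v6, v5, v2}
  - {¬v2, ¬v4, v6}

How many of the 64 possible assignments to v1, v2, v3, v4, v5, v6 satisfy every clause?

13

Split on v3, then v1.
  v3=T, v1=T: 6 of the 16 assignments to (v2,v4,v5,v6) work.
  v3=T, v1=F: remaining (v2,v4,v5,v6) ∈ {(T,F,F,T); (T,T,F,T)} — 2.
  v3=F, v1=T: 5 of the 16 assignments to (v2,v4,v5,v6) work.
  v3=F, v1=F: a clause becomes empty — 0.
Total: 6 + 2 + 5 + 0 = 13.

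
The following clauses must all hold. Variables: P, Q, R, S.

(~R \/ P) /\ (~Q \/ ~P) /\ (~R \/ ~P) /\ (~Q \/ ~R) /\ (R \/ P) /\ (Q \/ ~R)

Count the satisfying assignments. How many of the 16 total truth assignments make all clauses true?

2

The models are:
  P=T Q=F R=F S=F
  P=T Q=F R=F S=T
Count: 2.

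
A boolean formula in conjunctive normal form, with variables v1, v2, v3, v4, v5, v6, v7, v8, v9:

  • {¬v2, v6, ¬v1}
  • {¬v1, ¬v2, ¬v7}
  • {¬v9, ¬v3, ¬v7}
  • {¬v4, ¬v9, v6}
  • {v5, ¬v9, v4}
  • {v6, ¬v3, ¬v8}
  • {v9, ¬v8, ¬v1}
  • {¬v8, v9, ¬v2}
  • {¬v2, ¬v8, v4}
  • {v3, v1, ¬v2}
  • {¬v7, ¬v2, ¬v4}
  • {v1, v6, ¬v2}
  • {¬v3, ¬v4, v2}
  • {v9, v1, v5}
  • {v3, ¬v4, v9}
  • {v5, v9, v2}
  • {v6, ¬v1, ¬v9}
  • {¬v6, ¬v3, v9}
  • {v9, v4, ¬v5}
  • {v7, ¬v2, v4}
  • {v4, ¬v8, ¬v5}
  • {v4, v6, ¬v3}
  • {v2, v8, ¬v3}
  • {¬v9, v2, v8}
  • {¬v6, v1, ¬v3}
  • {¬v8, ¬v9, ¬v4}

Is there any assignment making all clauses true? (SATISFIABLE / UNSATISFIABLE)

SATISFIABLE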